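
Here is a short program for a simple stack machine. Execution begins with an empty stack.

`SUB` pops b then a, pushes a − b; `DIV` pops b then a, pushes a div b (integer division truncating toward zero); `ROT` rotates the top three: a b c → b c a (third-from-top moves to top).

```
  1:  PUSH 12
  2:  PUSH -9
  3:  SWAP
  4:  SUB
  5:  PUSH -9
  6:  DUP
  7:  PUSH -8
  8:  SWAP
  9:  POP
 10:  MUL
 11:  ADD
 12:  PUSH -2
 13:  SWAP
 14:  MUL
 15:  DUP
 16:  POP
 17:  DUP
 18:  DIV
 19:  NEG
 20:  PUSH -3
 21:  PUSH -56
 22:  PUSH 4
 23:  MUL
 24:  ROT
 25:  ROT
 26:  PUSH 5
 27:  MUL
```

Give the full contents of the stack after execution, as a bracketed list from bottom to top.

[-224, -1, -15]

PUSH 12  : [12]
PUSH -9  : [12, -9]
SWAP     : [-9, 12]
SUB      : [-21]
PUSH -9  : [-21, -9]
DUP      : [-21, -9, -9]
PUSH -8  : [-21, -9, -9, -8]
SWAP     : [-21, -9, -8, -9]
POP      : [-21, -9, -8]
MUL      : [-21, 72]
ADD      : [51]
PUSH -2  : [51, -2]
SWAP     : [-2, 51]
MUL      : [-102]
DUP      : [-102, -102]
POP      : [-102]
DUP      : [-102, -102]
DIV      : [1]
NEG      : [-1]
PUSH -3  : [-1, -3]
PUSH -56 : [-1, -3, -56]
PUSH 4   : [-1, -3, -56, 4]
MUL      : [-1, -3, -224]
ROT      : [-3, -224, -1]
ROT      : [-224, -1, -3]
PUSH 5   : [-224, -1, -3, 5]
MUL      : [-224, -1, -15]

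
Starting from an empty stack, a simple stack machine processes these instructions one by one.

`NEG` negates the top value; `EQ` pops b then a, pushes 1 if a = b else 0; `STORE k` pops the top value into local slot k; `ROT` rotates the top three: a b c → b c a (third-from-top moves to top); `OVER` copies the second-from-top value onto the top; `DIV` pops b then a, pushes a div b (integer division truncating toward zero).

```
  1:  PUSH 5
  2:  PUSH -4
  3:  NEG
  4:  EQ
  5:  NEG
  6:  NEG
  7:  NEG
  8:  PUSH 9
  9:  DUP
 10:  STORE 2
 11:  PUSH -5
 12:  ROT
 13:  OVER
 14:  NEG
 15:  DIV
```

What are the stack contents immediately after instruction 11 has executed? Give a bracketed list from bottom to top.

[0, 9, -5]

PUSH 5  -> 5
PUSH -4 -> 5 -4
NEG     -> 5 4
EQ      -> 0
NEG     -> 0
NEG     -> 0
NEG     -> 0
PUSH 9  -> 0 9
DUP     -> 0 9 9
STORE 2 -> 0 9
PUSH -5 -> 0 9 -5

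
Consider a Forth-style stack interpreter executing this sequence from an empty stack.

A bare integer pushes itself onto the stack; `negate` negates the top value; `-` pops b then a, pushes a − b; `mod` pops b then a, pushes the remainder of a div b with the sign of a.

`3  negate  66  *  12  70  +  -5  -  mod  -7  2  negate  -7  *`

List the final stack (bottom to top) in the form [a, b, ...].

[-24, -7, 14]

3      → 3
negate → -3
66     → -3 66
*      → -198
12     → -198 12
70     → -198 12 70
+      → -198 82
-5     → -198 82 -5
-      → -198 87
mod    → -24
-7     → -24 -7
2      → -24 -7 2
negate → -24 -7 -2
-7     → -24 -7 -2 -7
*      → -24 -7 14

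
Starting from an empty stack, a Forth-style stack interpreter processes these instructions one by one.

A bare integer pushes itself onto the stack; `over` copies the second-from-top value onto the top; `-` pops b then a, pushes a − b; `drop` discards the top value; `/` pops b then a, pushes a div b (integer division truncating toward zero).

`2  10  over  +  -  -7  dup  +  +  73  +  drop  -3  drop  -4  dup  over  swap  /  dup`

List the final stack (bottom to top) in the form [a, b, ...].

[-4, 1, 1]

2     2
10    2 10
over  2 10 2
+     2 12
-     -10
-7    -10 -7
dup   -10 -7 -7
+     -10 -14
+     -24
73    -24 73
+     49
drop  (empty)
-3    -3
drop  (empty)
-4    -4
dup   -4 -4
over  -4 -4 -4
swap  -4 -4 -4
/     -4 1
dup   -4 1 1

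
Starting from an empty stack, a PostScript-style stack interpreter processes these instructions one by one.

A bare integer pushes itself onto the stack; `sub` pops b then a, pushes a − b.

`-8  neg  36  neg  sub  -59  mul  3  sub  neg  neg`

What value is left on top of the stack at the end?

-2599

-8   [-8]
neg  [8]
36   [8, 36]
neg  [8, -36]
sub  [44]
-59  [44, -59]
mul  [-2596]
3    [-2596, 3]
sub  [-2599]
neg  [2599]
neg  [-2599]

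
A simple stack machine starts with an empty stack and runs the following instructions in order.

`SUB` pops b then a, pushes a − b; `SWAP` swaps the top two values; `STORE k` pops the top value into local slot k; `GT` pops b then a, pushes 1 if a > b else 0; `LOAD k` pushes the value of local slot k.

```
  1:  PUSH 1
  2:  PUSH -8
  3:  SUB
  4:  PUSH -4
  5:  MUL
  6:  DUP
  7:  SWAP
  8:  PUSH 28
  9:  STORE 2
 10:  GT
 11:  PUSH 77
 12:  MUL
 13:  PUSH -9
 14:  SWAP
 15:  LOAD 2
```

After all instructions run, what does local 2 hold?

PUSH 1   1
PUSH -8  1 -8
SUB      9
PUSH -4  9 -4
MUL      -36
DUP      -36 -36
SWAP     -36 -36
PUSH 28  -36 -36 28
STORE 2  -36 -36
GT       0
PUSH 77  0 77
MUL      0
PUSH -9  0 -9
SWAP     -9 0
LOAD 2   -9 0 28

28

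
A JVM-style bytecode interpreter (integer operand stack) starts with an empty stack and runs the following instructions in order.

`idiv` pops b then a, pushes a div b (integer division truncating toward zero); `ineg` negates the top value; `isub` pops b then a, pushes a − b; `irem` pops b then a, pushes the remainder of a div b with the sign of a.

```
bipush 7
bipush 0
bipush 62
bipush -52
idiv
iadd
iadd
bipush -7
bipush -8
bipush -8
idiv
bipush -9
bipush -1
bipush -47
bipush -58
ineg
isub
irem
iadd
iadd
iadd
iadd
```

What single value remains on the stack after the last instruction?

bipush 7   -> 7
bipush 0   -> 7 0
bipush 62  -> 7 0 62
bipush -52 -> 7 0 62 -52
idiv       -> 7 0 -1
iadd       -> 7 -1
iadd       -> 6
bipush -7  -> 6 -7
bipush -8  -> 6 -7 -8
bipush -8  -> 6 -7 -8 -8
idiv       -> 6 -7 1
bipush -9  -> 6 -7 1 -9
bipush -1  -> 6 -7 1 -9 -1
bipush -47 -> 6 -7 1 -9 -1 -47
bipush -58 -> 6 -7 1 -9 -1 -47 -58
ineg       -> 6 -7 1 -9 -1 -47 58
isub       -> 6 -7 1 -9 -1 -105
irem       -> 6 -7 1 -9 -1
iadd       -> 6 -7 1 -10
iadd       -> 6 -7 -9
iadd       -> 6 -16
iadd       -> -10

-10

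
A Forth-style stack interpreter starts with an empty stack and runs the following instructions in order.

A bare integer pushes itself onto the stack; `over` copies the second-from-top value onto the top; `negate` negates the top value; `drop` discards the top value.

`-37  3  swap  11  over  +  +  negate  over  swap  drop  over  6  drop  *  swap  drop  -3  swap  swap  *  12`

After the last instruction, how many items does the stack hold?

-37    -> -37
3      -> -37 3
swap   -> 3 -37
11     -> 3 -37 11
over   -> 3 -37 11 -37
+      -> 3 -37 -26
+      -> 3 -63
negate -> 3 63
over   -> 3 63 3
swap   -> 3 3 63
drop   -> 3 3
over   -> 3 3 3
6      -> 3 3 3 6
drop   -> 3 3 3
*      -> 3 9
swap   -> 9 3
drop   -> 9
-3     -> 9 -3
swap   -> -3 9
swap   -> 9 -3
*      -> -27
12     -> -27 12

2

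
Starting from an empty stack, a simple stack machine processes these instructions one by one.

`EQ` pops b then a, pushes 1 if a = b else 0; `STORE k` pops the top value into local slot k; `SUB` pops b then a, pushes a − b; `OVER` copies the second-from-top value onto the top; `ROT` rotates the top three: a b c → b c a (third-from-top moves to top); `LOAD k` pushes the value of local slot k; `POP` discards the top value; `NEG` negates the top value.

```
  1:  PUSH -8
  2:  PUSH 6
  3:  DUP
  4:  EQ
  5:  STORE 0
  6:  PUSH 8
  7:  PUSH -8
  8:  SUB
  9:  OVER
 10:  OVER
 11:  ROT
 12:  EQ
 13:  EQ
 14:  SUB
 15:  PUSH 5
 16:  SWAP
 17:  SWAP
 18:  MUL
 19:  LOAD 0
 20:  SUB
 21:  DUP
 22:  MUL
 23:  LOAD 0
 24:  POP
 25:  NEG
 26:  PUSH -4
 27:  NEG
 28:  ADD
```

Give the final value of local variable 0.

1

PUSH -8 -> [-8]
PUSH 6  -> [-8, 6]
DUP     -> [-8, 6, 6]
EQ      -> [-8, 1]
STORE 0 -> [-8]
PUSH 8  -> [-8, 8]
PUSH -8 -> [-8, 8, -8]
SUB     -> [-8, 16]
OVER    -> [-8, 16, -8]
OVER    -> [-8, 16, -8, 16]
ROT     -> [-8, -8, 16, 16]
EQ      -> [-8, -8, 1]
EQ      -> [-8, 0]
SUB     -> [-8]
PUSH 5  -> [-8, 5]
SWAP    -> [5, -8]
SWAP    -> [-8, 5]
MUL     -> [-40]
LOAD 0  -> [-40, 1]
SUB     -> [-41]
DUP     -> [-41, -41]
MUL     -> [1681]
LOAD 0  -> [1681, 1]
POP     -> [1681]
NEG     -> [-1681]
PUSH -4 -> [-1681, -4]
NEG     -> [-1681, 4]
ADD     -> [-1677]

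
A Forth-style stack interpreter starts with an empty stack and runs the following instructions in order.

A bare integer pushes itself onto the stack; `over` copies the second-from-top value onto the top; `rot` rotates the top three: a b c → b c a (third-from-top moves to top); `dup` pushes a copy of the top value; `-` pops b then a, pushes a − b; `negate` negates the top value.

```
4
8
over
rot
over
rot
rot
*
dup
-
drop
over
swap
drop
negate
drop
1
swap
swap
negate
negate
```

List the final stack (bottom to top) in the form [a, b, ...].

4      : [4]
8      : [4, 8]
over   : [4, 8, 4]
rot    : [8, 4, 4]
over   : [8, 4, 4, 4]
rot    : [8, 4, 4, 4]
rot    : [8, 4, 4, 4]
*      : [8, 4, 16]
dup    : [8, 4, 16, 16]
-      : [8, 4, 0]
drop   : [8, 4]
over   : [8, 4, 8]
swap   : [8, 8, 4]
drop   : [8, 8]
negate : [8, -8]
drop   : [8]
1      : [8, 1]
swap   : [1, 8]
swap   : [8, 1]
negate : [8, -1]
negate : [8, 1]

[8, 1]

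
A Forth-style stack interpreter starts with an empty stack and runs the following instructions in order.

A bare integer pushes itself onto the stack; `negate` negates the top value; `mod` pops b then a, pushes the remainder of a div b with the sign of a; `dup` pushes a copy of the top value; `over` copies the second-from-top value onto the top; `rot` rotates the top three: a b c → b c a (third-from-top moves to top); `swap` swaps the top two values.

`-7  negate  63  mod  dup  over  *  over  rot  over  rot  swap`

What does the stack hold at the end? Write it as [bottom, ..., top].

[49, 7, 7, 7]

-7     -> [-7]
negate -> [7]
63     -> [7, 63]
mod    -> [7]
dup    -> [7, 7]
over   -> [7, 7, 7]
*      -> [7, 49]
over   -> [7, 49, 7]
rot    -> [49, 7, 7]
over   -> [49, 7, 7, 7]
rot    -> [49, 7, 7, 7]
swap   -> [49, 7, 7, 7]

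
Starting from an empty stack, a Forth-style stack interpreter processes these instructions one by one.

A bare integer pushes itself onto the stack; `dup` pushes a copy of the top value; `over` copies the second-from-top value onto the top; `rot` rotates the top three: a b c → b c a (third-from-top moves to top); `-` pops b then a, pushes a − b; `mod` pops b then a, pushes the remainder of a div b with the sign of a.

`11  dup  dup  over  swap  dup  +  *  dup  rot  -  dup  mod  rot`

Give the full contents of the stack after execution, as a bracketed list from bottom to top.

[242, 0, 11]

11   → [11]
dup  → [11, 11]
dup  → [11, 11, 11]
over → [11, 11, 11, 11]
swap → [11, 11, 11, 11]
dup  → [11, 11, 11, 11, 11]
+    → [11, 11, 11, 22]
*    → [11, 11, 242]
dup  → [11, 11, 242, 242]
rot  → [11, 242, 242, 11]
-    → [11, 242, 231]
dup  → [11, 242, 231, 231]
mod  → [11, 242, 0]
rot  → [242, 0, 11]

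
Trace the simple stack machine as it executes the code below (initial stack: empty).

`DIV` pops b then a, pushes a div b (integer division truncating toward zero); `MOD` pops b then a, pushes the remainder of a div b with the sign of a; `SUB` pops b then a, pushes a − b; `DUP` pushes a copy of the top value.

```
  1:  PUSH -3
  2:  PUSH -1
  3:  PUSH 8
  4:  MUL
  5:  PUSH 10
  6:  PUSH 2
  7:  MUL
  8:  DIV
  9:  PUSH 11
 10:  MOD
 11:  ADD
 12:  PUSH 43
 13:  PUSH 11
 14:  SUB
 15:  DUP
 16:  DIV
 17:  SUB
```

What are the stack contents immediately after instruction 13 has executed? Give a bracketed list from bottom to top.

[-3, 43, 11]

PUSH -3 : [-3]
PUSH -1 : [-3, -1]
PUSH 8  : [-3, -1, 8]
MUL     : [-3, -8]
PUSH 10 : [-3, -8, 10]
PUSH 2  : [-3, -8, 10, 2]
MUL     : [-3, -8, 20]
DIV     : [-3, 0]
PUSH 11 : [-3, 0, 11]
MOD     : [-3, 0]
ADD     : [-3]
PUSH 43 : [-3, 43]
PUSH 11 : [-3, 43, 11]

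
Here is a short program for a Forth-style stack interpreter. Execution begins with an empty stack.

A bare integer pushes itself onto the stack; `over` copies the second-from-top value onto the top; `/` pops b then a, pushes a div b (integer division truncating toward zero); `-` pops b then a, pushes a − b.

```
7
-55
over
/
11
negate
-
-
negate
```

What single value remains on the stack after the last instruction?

-3

7      → [7]
-55    → [7, -55]
over   → [7, -55, 7]
/      → [7, -7]
11     → [7, -7, 11]
negate → [7, -7, -11]
-      → [7, 4]
-      → [3]
negate → [-3]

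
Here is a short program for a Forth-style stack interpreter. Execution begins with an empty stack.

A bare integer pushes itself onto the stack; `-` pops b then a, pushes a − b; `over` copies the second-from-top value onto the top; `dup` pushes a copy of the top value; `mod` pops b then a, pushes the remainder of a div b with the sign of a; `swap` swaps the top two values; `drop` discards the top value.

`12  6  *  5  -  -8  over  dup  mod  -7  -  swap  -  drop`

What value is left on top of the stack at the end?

12   -> 12
6    -> 12 6
*    -> 72
5    -> 72 5
-    -> 67
-8   -> 67 -8
over -> 67 -8 67
dup  -> 67 -8 67 67
mod  -> 67 -8 0
-7   -> 67 -8 0 -7
-    -> 67 -8 7
swap -> 67 7 -8
-    -> 67 15
drop -> 67

67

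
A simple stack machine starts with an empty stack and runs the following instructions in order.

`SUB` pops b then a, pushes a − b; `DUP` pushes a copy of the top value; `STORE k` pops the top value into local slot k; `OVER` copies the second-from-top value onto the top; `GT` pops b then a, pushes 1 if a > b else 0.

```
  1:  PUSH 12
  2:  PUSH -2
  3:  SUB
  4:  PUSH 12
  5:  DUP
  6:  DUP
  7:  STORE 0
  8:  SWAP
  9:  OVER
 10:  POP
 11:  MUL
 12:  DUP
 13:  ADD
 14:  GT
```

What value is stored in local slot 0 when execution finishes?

12

PUSH 12 : 12
PUSH -2 : 12 -2
SUB     : 14
PUSH 12 : 14 12
DUP     : 14 12 12
DUP     : 14 12 12 12
STORE 0 : 14 12 12
SWAP    : 14 12 12
OVER    : 14 12 12 12
POP     : 14 12 12
MUL     : 14 144
DUP     : 14 144 144
ADD     : 14 288
GT      : 0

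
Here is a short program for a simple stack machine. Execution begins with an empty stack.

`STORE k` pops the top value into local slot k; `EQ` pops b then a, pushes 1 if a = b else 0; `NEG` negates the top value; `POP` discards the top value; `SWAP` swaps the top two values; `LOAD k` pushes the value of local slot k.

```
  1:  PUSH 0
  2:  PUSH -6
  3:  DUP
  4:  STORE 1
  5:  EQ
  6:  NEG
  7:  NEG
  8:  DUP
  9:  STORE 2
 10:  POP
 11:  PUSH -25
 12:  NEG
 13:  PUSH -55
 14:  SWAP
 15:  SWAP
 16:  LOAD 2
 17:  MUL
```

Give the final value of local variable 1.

-6

PUSH 0   : 0
PUSH -6  : 0 -6
DUP      : 0 -6 -6
STORE 1  : 0 -6
EQ       : 0
NEG      : 0
NEG      : 0
DUP      : 0 0
STORE 2  : 0
POP      : (empty)
PUSH -25 : -25
NEG      : 25
PUSH -55 : 25 -55
SWAP     : -55 25
SWAP     : 25 -55
LOAD 2   : 25 -55 0
MUL      : 25 0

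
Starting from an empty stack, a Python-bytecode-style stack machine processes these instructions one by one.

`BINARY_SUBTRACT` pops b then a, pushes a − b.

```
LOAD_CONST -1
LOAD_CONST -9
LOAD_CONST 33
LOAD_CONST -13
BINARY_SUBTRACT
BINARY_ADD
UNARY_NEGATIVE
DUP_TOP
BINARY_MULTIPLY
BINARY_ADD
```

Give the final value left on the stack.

LOAD_CONST -1    -1
LOAD_CONST -9    -1 -9
LOAD_CONST 33    -1 -9 33
LOAD_CONST -13   -1 -9 33 -13
BINARY_SUBTRACT  -1 -9 46
BINARY_ADD       -1 37
UNARY_NEGATIVE   -1 -37
DUP_TOP          -1 -37 -37
BINARY_MULTIPLY  -1 1369
BINARY_ADD       1368

1368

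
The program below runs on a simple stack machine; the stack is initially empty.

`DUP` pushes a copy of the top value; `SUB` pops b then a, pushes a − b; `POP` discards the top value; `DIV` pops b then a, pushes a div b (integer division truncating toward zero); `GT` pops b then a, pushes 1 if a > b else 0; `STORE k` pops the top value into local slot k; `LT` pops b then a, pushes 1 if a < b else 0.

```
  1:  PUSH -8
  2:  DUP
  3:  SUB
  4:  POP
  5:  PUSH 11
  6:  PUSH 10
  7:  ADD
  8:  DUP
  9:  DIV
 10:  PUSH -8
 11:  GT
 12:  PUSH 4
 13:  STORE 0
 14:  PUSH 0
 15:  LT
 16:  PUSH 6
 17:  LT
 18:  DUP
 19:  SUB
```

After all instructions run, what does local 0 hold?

4

PUSH -8 -> [-8]
DUP     -> [-8, -8]
SUB     -> [0]
POP     -> []
PUSH 11 -> [11]
PUSH 10 -> [11, 10]
ADD     -> [21]
DUP     -> [21, 21]
DIV     -> [1]
PUSH -8 -> [1, -8]
GT      -> [1]
PUSH 4  -> [1, 4]
STORE 0 -> [1]
PUSH 0  -> [1, 0]
LT      -> [0]
PUSH 6  -> [0, 6]
LT      -> [1]
DUP     -> [1, 1]
SUB     -> [0]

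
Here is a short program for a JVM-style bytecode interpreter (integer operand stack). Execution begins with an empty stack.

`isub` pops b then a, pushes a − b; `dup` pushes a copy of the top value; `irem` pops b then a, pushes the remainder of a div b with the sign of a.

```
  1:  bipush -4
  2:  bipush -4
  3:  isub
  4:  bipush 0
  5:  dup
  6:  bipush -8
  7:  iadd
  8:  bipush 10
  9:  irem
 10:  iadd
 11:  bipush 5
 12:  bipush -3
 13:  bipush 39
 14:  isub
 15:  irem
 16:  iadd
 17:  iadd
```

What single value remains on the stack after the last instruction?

-3

bipush -4 -> [-4]
bipush -4 -> [-4, -4]
isub      -> [0]
bipush 0  -> [0, 0]
dup       -> [0, 0, 0]
bipush -8 -> [0, 0, 0, -8]
iadd      -> [0, 0, -8]
bipush 10 -> [0, 0, -8, 10]
irem      -> [0, 0, -8]
iadd      -> [0, -8]
bipush 5  -> [0, -8, 5]
bipush -3 -> [0, -8, 5, -3]
bipush 39 -> [0, -8, 5, -3, 39]
isub      -> [0, -8, 5, -42]
irem      -> [0, -8, 5]
iadd      -> [0, -3]
iadd      -> [-3]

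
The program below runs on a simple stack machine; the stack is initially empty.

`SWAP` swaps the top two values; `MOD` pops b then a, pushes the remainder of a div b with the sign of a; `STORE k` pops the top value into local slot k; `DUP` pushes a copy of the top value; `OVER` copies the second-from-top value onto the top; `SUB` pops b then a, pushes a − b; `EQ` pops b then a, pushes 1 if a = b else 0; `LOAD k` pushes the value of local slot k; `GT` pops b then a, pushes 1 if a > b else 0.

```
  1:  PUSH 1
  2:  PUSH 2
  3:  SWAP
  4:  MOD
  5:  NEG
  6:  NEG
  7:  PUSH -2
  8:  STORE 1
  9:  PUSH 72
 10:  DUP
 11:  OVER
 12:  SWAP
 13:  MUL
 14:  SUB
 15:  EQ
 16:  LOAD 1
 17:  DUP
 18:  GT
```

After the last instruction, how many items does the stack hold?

PUSH 1  → 1
PUSH 2  → 1 2
SWAP    → 2 1
MOD     → 0
NEG     → 0
NEG     → 0
PUSH -2 → 0 -2
STORE 1 → 0
PUSH 72 → 0 72
DUP     → 0 72 72
OVER    → 0 72 72 72
SWAP    → 0 72 72 72
MUL     → 0 72 5184
SUB     → 0 -5112
EQ      → 0
LOAD 1  → 0 -2
DUP     → 0 -2 -2
GT      → 0 0

2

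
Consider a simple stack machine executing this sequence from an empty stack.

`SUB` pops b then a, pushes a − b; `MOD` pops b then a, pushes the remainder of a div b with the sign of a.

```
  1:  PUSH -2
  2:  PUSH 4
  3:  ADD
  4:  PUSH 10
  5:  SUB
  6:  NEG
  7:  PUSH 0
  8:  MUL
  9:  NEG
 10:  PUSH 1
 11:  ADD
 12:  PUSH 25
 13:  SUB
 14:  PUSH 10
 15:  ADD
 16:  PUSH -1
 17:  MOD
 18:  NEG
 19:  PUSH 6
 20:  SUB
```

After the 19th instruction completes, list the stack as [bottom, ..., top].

PUSH -2 : [-2]
PUSH 4  : [-2, 4]
ADD     : [2]
PUSH 10 : [2, 10]
SUB     : [-8]
NEG     : [8]
PUSH 0  : [8, 0]
MUL     : [0]
NEG     : [0]
PUSH 1  : [0, 1]
ADD     : [1]
PUSH 25 : [1, 25]
SUB     : [-24]
PUSH 10 : [-24, 10]
ADD     : [-14]
PUSH -1 : [-14, -1]
MOD     : [0]
NEG     : [0]
PUSH 6  : [0, 6]

[0, 6]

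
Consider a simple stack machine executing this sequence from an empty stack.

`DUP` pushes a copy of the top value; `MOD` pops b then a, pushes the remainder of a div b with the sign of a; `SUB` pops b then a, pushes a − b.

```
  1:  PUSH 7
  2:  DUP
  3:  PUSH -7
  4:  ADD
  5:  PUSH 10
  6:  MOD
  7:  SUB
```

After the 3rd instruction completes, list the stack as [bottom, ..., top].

PUSH 7  → 7
DUP     → 7 7
PUSH -7 → 7 7 -7

[7, 7, -7]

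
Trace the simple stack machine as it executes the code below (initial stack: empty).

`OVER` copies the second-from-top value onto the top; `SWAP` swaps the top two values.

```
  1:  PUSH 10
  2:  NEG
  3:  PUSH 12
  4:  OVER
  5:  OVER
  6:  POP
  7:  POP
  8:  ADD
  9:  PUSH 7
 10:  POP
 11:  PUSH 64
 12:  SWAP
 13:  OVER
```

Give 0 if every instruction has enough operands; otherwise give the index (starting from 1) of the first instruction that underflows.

PUSH 10 : [10]
NEG     : [-10]
PUSH 12 : [-10, 12]
OVER    : [-10, 12, -10]
OVER    : [-10, 12, -10, 12]
POP     : [-10, 12, -10]
POP     : [-10, 12]
ADD     : [2]
PUSH 7  : [2, 7]
POP     : [2]
PUSH 64 : [2, 64]
SWAP    : [64, 2]
OVER    : [64, 2, 64]

0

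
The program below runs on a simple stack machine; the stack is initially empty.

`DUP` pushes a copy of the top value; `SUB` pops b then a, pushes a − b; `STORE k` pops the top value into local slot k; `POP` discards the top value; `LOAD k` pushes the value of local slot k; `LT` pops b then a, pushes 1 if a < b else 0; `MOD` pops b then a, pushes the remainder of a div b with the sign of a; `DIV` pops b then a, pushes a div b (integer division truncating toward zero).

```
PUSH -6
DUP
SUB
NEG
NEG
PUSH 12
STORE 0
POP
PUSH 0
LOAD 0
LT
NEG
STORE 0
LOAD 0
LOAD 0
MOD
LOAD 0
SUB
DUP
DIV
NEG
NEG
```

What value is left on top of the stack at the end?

1

PUSH -6  [-6]
DUP      [-6, -6]
SUB      [0]
NEG      [0]
NEG      [0]
PUSH 12  [0, 12]
STORE 0  [0]
POP      []
PUSH 0   [0]
LOAD 0   [0, 12]
LT       [1]
NEG      [-1]
STORE 0  []
LOAD 0   [-1]
LOAD 0   [-1, -1]
MOD      [0]
LOAD 0   [0, -1]
SUB      [1]
DUP      [1, 1]
DIV      [1]
NEG      [-1]
NEG      [1]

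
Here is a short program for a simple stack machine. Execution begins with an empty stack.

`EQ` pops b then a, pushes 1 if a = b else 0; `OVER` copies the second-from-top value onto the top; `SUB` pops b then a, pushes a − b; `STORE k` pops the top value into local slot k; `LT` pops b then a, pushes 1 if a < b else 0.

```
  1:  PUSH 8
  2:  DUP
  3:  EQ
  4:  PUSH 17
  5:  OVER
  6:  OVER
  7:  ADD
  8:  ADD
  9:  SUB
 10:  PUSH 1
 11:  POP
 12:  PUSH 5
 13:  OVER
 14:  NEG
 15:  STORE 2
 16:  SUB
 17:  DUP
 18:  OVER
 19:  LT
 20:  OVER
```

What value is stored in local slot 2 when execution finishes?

34

PUSH 8  : 8
DUP     : 8 8
EQ      : 1
PUSH 17 : 1 17
OVER    : 1 17 1
OVER    : 1 17 1 17
ADD     : 1 17 18
ADD     : 1 35
SUB     : -34
PUSH 1  : -34 1
POP     : -34
PUSH 5  : -34 5
OVER    : -34 5 -34
NEG     : -34 5 34
STORE 2 : -34 5
SUB     : -39
DUP     : -39 -39
OVER    : -39 -39 -39
LT      : -39 0
OVER    : -39 0 -39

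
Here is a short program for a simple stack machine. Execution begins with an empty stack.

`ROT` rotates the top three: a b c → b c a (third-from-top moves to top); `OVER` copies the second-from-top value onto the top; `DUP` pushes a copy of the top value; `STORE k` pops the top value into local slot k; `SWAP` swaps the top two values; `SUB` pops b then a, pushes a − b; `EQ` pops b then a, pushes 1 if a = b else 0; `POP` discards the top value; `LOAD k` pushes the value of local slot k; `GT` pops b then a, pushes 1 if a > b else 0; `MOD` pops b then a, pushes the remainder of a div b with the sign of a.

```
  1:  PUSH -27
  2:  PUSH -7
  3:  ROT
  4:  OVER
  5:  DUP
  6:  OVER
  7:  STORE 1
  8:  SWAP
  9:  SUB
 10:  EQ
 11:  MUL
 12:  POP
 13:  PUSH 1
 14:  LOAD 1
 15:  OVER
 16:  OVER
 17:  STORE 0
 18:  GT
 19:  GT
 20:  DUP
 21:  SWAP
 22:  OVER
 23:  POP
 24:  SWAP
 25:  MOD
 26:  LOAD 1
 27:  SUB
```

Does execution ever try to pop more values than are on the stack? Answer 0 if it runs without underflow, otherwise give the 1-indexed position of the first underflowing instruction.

PUSH -27 -> -27
PUSH -7  -> -27 -7
ROT  — needs 3 operands, stack has 2 → underflow

3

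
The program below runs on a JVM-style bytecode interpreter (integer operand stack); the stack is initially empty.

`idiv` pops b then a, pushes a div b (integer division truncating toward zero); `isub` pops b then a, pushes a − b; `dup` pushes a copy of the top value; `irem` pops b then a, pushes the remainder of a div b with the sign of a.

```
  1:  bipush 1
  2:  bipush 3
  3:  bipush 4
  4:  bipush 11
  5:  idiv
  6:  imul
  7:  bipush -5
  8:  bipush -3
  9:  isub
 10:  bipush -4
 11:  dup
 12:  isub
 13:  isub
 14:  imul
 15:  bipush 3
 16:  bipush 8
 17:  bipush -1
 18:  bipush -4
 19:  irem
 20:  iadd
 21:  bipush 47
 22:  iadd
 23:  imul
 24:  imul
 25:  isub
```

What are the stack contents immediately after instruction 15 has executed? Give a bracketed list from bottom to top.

bipush 1  → [1]
bipush 3  → [1, 3]
bipush 4  → [1, 3, 4]
bipush 11 → [1, 3, 4, 11]
idiv      → [1, 3, 0]
imul      → [1, 0]
bipush -5 → [1, 0, -5]
bipush -3 → [1, 0, -5, -3]
isub      → [1, 0, -2]
bipush -4 → [1, 0, -2, -4]
dup       → [1, 0, -2, -4, -4]
isub      → [1, 0, -2, 0]
isub      → [1, 0, -2]
imul      → [1, 0]
bipush 3  → [1, 0, 3]

[1, 0, 3]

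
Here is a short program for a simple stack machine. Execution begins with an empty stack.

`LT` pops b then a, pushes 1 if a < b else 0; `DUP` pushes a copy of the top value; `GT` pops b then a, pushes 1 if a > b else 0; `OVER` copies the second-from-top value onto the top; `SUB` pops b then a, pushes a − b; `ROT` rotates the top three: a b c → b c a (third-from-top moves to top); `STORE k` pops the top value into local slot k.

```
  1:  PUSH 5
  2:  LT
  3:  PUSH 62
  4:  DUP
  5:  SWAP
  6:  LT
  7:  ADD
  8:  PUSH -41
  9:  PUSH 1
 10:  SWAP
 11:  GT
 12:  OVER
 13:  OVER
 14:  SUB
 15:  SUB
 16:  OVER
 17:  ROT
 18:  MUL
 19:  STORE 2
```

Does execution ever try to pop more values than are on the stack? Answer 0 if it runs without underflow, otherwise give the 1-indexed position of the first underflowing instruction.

PUSH 5 → [5]
LT  — needs 2 operands, stack has 1 → underflow

2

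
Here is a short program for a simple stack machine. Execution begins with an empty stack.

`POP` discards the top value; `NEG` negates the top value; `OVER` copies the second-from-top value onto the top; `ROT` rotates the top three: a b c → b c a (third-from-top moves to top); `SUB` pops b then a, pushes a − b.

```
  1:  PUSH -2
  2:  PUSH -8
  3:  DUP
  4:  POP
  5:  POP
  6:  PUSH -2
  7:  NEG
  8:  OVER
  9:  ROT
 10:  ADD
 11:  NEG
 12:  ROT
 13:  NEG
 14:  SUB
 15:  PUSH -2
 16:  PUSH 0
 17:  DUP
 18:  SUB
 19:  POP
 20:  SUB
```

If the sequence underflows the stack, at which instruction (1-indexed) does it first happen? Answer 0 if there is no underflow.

PUSH -2 → [-2]
PUSH -8 → [-2, -8]
DUP     → [-2, -8, -8]
POP     → [-2, -8]
POP     → [-2]
PUSH -2 → [-2, -2]
NEG     → [-2, 2]
OVER    → [-2, 2, -2]
ROT     → [2, -2, -2]
ADD     → [2, -4]
NEG     → [2, 4]
ROT  — needs 3 operands, stack has 2 → underflow

12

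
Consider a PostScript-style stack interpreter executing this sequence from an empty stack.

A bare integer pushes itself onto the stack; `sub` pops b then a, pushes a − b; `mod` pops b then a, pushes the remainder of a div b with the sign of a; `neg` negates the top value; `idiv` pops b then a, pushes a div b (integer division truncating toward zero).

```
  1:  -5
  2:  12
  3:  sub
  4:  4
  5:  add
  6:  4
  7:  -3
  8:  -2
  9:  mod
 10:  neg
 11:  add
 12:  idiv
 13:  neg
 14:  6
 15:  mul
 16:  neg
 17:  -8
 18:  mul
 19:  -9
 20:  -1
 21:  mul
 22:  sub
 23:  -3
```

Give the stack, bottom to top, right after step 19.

[96, -9]

-5   -> -5
12   -> -5 12
sub  -> -17
4    -> -17 4
add  -> -13
4    -> -13 4
-3   -> -13 4 -3
-2   -> -13 4 -3 -2
mod  -> -13 4 -1
neg  -> -13 4 1
add  -> -13 5
idiv -> -2
neg  -> 2
6    -> 2 6
mul  -> 12
neg  -> -12
-8   -> -12 -8
mul  -> 96
-9   -> 96 -9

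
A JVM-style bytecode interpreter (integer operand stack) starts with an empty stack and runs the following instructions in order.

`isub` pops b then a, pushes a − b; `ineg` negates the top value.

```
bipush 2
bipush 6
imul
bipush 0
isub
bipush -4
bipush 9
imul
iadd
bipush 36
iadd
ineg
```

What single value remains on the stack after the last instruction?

-12

bipush 2   [2]
bipush 6   [2, 6]
imul       [12]
bipush 0   [12, 0]
isub       [12]
bipush -4  [12, -4]
bipush 9   [12, -4, 9]
imul       [12, -36]
iadd       [-24]
bipush 36  [-24, 36]
iadd       [12]
ineg       [-12]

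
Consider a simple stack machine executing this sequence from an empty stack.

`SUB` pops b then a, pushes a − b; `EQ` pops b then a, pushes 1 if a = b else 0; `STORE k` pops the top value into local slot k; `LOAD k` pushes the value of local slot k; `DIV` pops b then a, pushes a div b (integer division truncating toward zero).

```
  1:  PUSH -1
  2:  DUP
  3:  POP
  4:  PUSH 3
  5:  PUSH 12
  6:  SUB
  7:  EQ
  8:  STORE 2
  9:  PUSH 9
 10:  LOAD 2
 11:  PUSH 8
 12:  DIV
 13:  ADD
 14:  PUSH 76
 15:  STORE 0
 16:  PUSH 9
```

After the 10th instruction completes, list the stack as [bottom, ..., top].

[9, 0]

PUSH -1 -> [-1]
DUP     -> [-1, -1]
POP     -> [-1]
PUSH 3  -> [-1, 3]
PUSH 12 -> [-1, 3, 12]
SUB     -> [-1, -9]
EQ      -> [0]
STORE 2 -> []
PUSH 9  -> [9]
LOAD 2  -> [9, 0]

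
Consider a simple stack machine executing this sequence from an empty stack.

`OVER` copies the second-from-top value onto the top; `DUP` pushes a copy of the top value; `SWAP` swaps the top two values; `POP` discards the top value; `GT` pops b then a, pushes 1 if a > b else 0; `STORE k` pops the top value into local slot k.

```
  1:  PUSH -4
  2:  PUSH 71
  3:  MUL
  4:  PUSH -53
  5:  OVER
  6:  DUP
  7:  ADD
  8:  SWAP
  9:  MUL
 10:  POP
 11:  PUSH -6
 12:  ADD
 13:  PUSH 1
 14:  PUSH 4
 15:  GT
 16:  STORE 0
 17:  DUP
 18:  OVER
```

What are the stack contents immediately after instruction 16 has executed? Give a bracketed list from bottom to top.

[-290]

PUSH -4  → [-4]
PUSH 71  → [-4, 71]
MUL      → [-284]
PUSH -53 → [-284, -53]
OVER     → [-284, -53, -284]
DUP      → [-284, -53, -284, -284]
ADD      → [-284, -53, -568]
SWAP     → [-284, -568, -53]
MUL      → [-284, 30104]
POP      → [-284]
PUSH -6  → [-284, -6]
ADD      → [-290]
PUSH 1   → [-290, 1]
PUSH 4   → [-290, 1, 4]
GT       → [-290, 0]
STORE 0  → [-290]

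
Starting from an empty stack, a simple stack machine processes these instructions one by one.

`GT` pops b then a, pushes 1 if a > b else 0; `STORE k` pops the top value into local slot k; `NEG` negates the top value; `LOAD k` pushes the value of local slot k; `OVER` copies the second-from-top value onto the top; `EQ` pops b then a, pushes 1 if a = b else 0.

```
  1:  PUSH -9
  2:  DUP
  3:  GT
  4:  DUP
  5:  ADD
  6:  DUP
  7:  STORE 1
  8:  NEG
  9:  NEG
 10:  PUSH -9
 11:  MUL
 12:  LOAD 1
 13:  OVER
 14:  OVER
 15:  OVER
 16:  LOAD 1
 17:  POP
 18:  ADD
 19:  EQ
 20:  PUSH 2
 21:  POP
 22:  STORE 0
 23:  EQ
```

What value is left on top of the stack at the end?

1

PUSH -9 : [-9]
DUP     : [-9, -9]
GT      : [0]
DUP     : [0, 0]
ADD     : [0]
DUP     : [0, 0]
STORE 1 : [0]
NEG     : [0]
NEG     : [0]
PUSH -9 : [0, -9]
MUL     : [0]
LOAD 1  : [0, 0]
OVER    : [0, 0, 0]
OVER    : [0, 0, 0, 0]
OVER    : [0, 0, 0, 0, 0]
LOAD 1  : [0, 0, 0, 0, 0, 0]
POP     : [0, 0, 0, 0, 0]
ADD     : [0, 0, 0, 0]
EQ      : [0, 0, 1]
PUSH 2  : [0, 0, 1, 2]
POP     : [0, 0, 1]
STORE 0 : [0, 0]
EQ      : [1]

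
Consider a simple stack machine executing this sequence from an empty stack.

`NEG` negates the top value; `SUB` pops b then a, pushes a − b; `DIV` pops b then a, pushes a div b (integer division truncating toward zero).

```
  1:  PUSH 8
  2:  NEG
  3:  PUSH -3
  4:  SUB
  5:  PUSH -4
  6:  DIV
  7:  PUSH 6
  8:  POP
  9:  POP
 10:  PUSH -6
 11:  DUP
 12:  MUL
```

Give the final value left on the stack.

PUSH 8  -> [8]
NEG     -> [-8]
PUSH -3 -> [-8, -3]
SUB     -> [-5]
PUSH -4 -> [-5, -4]
DIV     -> [1]
PUSH 6  -> [1, 6]
POP     -> [1]
POP     -> []
PUSH -6 -> [-6]
DUP     -> [-6, -6]
MUL     -> [36]

36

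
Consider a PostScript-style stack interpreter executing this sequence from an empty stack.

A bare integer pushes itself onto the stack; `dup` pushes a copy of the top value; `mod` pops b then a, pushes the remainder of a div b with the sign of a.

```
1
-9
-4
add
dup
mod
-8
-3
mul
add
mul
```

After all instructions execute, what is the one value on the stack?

24

1   : [1]
-9  : [1, -9]
-4  : [1, -9, -4]
add : [1, -13]
dup : [1, -13, -13]
mod : [1, 0]
-8  : [1, 0, -8]
-3  : [1, 0, -8, -3]
mul : [1, 0, 24]
add : [1, 24]
mul : [24]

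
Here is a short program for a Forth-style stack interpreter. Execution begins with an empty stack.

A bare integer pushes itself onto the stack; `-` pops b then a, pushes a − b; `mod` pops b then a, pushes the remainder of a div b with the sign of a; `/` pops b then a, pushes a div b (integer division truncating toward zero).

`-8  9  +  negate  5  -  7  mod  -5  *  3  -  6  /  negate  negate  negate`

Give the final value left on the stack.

-8      -8
9       -8 9
+       1
negate  -1
5       -1 5
-       -6
7       -6 7
mod     -6
-5      -6 -5
*       30
3       30 3
-       27
6       27 6
/       4
negate  -4
negate  4
negate  -4

-4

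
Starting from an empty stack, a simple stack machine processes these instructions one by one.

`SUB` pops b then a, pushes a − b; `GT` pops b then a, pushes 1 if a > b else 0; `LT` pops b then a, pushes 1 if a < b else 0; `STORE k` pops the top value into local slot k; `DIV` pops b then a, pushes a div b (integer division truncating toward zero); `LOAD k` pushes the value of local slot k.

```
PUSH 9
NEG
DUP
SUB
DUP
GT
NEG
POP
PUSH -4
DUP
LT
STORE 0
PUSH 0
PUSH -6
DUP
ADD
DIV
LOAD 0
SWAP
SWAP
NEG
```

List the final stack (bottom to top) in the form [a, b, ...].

[0, 0]

PUSH 9  -> [9]
NEG     -> [-9]
DUP     -> [-9, -9]
SUB     -> [0]
DUP     -> [0, 0]
GT      -> [0]
NEG     -> [0]
POP     -> []
PUSH -4 -> [-4]
DUP     -> [-4, -4]
LT      -> [0]
STORE 0 -> []
PUSH 0  -> [0]
PUSH -6 -> [0, -6]
DUP     -> [0, -6, -6]
ADD     -> [0, -12]
DIV     -> [0]
LOAD 0  -> [0, 0]
SWAP    -> [0, 0]
SWAP    -> [0, 0]
NEG     -> [0, 0]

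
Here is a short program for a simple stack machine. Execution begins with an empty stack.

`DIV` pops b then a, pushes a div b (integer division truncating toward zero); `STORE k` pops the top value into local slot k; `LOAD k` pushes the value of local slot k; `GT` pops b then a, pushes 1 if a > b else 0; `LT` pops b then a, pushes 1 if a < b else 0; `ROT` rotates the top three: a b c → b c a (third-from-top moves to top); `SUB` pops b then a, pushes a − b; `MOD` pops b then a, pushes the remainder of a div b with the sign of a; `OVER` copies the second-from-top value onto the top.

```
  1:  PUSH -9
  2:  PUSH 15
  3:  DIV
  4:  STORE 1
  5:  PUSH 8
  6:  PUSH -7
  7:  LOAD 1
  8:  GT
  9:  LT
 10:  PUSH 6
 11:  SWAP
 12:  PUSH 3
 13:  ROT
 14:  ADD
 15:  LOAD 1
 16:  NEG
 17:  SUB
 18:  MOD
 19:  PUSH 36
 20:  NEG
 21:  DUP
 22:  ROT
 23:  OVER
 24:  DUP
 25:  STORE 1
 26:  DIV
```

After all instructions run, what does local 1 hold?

-36

PUSH -9 : [-9]
PUSH 15 : [-9, 15]
DIV     : [0]
STORE 1 : []
PUSH 8  : [8]
PUSH -7 : [8, -7]
LOAD 1  : [8, -7, 0]
GT      : [8, 0]
LT      : [0]
PUSH 6  : [0, 6]
SWAP    : [6, 0]
PUSH 3  : [6, 0, 3]
ROT     : [0, 3, 6]
ADD     : [0, 9]
LOAD 1  : [0, 9, 0]
NEG     : [0, 9, 0]
SUB     : [0, 9]
MOD     : [0]
PUSH 36 : [0, 36]
NEG     : [0, -36]
DUP     : [0, -36, -36]
ROT     : [-36, -36, 0]
OVER    : [-36, -36, 0, -36]
DUP     : [-36, -36, 0, -36, -36]
STORE 1 : [-36, -36, 0, -36]
DIV     : [-36, -36, 0]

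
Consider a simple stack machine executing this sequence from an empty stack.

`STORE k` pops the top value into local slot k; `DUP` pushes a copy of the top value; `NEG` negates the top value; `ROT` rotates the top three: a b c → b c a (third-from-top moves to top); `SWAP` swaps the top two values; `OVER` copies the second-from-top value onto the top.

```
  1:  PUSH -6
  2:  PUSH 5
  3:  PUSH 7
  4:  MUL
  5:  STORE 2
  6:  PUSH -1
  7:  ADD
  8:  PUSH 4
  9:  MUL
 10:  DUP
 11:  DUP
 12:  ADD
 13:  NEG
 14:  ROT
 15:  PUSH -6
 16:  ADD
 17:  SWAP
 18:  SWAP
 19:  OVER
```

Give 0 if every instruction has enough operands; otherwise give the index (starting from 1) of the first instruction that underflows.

14

PUSH -6 → -6
PUSH 5  → -6 5
PUSH 7  → -6 5 7
MUL     → -6 35
STORE 2 → -6
PUSH -1 → -6 -1
ADD     → -7
PUSH 4  → -7 4
MUL     → -28
DUP     → -28 -28
DUP     → -28 -28 -28
ADD     → -28 -56
NEG     → -28 56
ROT  — needs 3 operands, stack has 2 → underflow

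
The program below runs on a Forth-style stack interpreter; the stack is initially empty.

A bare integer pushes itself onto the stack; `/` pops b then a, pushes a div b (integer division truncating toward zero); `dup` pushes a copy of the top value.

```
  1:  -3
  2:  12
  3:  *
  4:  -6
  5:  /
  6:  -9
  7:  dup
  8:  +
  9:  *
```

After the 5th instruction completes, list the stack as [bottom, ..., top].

-3 : [-3]
12 : [-3, 12]
*  : [-36]
-6 : [-36, -6]
/  : [6]

[6]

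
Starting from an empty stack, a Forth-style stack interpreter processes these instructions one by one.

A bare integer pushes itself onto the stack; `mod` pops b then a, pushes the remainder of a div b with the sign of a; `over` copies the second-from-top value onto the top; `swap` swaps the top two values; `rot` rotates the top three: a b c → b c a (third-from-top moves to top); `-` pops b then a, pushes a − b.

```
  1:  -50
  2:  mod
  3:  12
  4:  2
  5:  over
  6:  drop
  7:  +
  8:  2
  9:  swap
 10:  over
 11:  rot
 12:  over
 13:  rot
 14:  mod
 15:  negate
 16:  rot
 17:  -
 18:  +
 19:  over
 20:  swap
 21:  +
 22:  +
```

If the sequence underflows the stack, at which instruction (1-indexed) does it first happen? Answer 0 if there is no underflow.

-50  -50
mod  — needs 2 operands, stack has 1 → underflow

2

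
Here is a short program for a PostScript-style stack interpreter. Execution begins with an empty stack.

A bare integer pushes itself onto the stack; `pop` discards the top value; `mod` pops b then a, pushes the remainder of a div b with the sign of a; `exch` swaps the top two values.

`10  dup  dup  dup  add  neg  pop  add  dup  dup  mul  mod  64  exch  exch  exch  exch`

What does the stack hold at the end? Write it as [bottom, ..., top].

10    10
dup   10 10
dup   10 10 10
dup   10 10 10 10
add   10 10 20
neg   10 10 -20
pop   10 10
add   20
dup   20 20
dup   20 20 20
mul   20 400
mod   20
64    20 64
exch  64 20
exch  20 64
exch  64 20
exch  20 64

[20, 64]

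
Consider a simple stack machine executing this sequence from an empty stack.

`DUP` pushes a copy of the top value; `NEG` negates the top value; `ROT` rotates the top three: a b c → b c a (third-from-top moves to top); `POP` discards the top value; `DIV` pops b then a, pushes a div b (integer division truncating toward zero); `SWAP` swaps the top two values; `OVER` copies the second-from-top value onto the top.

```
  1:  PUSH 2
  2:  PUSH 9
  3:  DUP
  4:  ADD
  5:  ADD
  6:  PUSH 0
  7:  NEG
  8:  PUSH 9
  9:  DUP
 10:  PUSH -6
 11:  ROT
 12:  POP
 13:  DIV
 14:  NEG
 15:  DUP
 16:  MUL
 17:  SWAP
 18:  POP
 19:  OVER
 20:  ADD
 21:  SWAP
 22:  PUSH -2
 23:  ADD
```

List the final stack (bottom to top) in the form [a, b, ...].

PUSH 2  -> 2
PUSH 9  -> 2 9
DUP     -> 2 9 9
ADD     -> 2 18
ADD     -> 20
PUSH 0  -> 20 0
NEG     -> 20 0
PUSH 9  -> 20 0 9
DUP     -> 20 0 9 9
PUSH -6 -> 20 0 9 9 -6
ROT     -> 20 0 9 -6 9
POP     -> 20 0 9 -6
DIV     -> 20 0 -1
NEG     -> 20 0 1
DUP     -> 20 0 1 1
MUL     -> 20 0 1
SWAP    -> 20 1 0
POP     -> 20 1
OVER    -> 20 1 20
ADD     -> 20 21
SWAP    -> 21 20
PUSH -2 -> 21 20 -2
ADD     -> 21 18

[21, 18]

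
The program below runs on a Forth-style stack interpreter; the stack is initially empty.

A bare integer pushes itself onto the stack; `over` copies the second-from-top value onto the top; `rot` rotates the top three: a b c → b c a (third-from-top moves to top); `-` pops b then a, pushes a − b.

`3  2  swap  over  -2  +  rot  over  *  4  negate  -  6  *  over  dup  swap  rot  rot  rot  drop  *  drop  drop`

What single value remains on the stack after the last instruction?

3

3      → 3
2      → 3 2
swap   → 2 3
over   → 2 3 2
-2     → 2 3 2 -2
+      → 2 3 0
rot    → 3 0 2
over   → 3 0 2 0
*      → 3 0 0
4      → 3 0 0 4
negate → 3 0 0 -4
-      → 3 0 4
6      → 3 0 4 6
*      → 3 0 24
over   → 3 0 24 0
dup    → 3 0 24 0 0
swap   → 3 0 24 0 0
rot    → 3 0 0 0 24
rot    → 3 0 0 24 0
rot    → 3 0 24 0 0
drop   → 3 0 24 0
*      → 3 0 0
drop   → 3 0
drop   → 3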